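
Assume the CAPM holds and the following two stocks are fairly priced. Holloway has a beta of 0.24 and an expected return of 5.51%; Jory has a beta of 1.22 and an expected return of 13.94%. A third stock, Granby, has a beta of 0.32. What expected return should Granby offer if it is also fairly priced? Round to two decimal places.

6.20%

MRP (SML slope) = (13.94% − 5.51%) / (1.22 − 0.24) = 8.43% / 0.98 = 8.6020%
R_f (intercept) = 5.51% − 0.24 × 8.6020% = 3.4455%
E(R_Granby) = R_f + β × MRP = 3.4455% + 0.32 × 8.6020% = 6.20%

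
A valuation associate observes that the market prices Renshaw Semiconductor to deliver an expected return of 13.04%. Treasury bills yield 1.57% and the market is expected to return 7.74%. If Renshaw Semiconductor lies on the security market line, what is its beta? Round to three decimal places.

1.859

MRP = 7.74% − 1.57% = 6.17%
β = (E(R) − R_f) / MRP = (13.04% − 1.57%) / 6.17% = 11.47% / 6.17% = 1.859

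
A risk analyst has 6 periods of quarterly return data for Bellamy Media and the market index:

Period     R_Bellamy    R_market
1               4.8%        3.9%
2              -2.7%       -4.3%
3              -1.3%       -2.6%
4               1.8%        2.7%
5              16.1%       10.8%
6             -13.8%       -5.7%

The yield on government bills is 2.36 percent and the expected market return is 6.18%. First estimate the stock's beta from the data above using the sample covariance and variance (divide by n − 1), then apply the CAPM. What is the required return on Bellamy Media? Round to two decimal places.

8.04%

Mean R_i = (4.8 − 2.7 − 1.3 + 1.8 + 16.1 − 13.8) / 6 = 0.8167%
Mean R_m = (3.9 − 4.3 − 2.6 + 2.7 + 10.8 − 5.7) / 6 = 0.8000%
Σ(R_i − R̄_i)(R_m − R̄_m) = 287.1900  ⇒  Cov = 287.1900 / 5 = 57.4380
Σ(R_m − R̄_m)² = 193.0400  ⇒  Var(R_m) = 193.0400 / 5 = 38.6080
β = Cov / Var(R_m) = 57.4380 / 38.6080 = 1.4877
MRP = 6.18% − 2.36% = 3.82%
E(R) = R_f + β × MRP = 2.36% + 1.4877 × 3.82% = 8.04%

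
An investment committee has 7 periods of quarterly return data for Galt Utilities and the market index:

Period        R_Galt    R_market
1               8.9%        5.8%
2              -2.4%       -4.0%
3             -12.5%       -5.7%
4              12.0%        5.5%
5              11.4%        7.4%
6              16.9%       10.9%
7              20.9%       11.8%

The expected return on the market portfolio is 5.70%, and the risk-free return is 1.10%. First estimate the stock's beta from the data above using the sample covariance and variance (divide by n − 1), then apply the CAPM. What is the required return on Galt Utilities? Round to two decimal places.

8.67%

Mean R_i = (8.9 − 2.4 − 12.5 + 12.0 + 11.4 + 16.9 + 20.9) / 7 = 7.8857%
Mean R_m = (5.8 − 4.0 − 5.7 + 5.5 + 7.4 + 10.9 + 11.8) / 7 = 4.5286%
Σ(R_i − R̄_i)(R_m − R̄_m) = 463.6829  ⇒  Cov = 463.6829 / 6 = 77.2805
Σ(R_m − R̄_m)² = 281.6343  ⇒  Var(R_m) = 281.6343 / 6 = 46.9391
β = Cov / Var(R_m) = 77.2805 / 46.9391 = 1.6464
MRP = 5.70% − 1.10% = 4.60%
E(R) = R_f + β × MRP = 1.10% + 1.6464 × 4.60% = 8.67%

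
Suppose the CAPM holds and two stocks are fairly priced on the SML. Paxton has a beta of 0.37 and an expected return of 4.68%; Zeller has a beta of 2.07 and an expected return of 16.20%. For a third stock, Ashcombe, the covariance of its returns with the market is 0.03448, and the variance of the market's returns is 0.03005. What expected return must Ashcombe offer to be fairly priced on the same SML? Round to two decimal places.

MRP = (16.20% − 4.68%) / (2.07 − 0.37) = 6.7765%
R_f = 4.68% − 0.37 × 6.7765% = 2.1727%
β_Ashcombe = Cov / Var(R_m) = 0.03448 / 0.03005 = 1.1474
E(R_Ashcombe) = R_f + β × MRP = 2.1727% + 1.1474 × 6.7765% = 9.95%

9.95%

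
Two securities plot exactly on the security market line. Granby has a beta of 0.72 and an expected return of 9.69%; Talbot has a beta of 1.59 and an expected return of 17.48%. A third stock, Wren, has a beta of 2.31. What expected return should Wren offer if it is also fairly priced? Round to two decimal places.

MRP (SML slope) = (17.48% − 9.69%) / (1.59 − 0.72) = 7.79% / 0.87 = 8.9540%
R_f (intercept) = 9.69% − 0.72 × 8.9540% = 3.2431%
E(R_Wren) = R_f + β × MRP = 3.2431% + 2.31 × 8.9540% = 23.93%

23.93%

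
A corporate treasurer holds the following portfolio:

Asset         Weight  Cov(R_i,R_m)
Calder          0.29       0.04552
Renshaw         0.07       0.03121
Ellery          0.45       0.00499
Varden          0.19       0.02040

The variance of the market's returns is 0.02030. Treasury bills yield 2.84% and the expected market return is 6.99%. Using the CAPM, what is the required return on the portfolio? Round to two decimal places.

7.24%

β_Calder = 0.04552 / 0.02030 = 2.2424
β_Renshaw = 0.03121 / 0.02030 = 1.5374
β_Ellery = 0.00499 / 0.02030 = 0.2458
β_Varden = 0.02040 / 0.02030 = 1.0049
β_P = Σ w_i β_i = 0.29×2.2424 + 0.07×1.5374 + 0.45×0.2458 + 0.19×1.0049 = 1.0595
MRP = 6.99% − 2.84% = 4.15%
E(R_P) = R_f + β_P × MRP = 2.84% + 1.0595 × 4.15% = 7.24%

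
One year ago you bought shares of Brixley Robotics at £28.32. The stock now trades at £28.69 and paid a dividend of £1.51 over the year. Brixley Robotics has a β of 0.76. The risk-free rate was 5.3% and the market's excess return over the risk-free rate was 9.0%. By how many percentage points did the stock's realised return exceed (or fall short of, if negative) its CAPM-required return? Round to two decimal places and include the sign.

-5.50%

Realised HPR = (P1 + D1 − P0) / P0 = (28.69 + 1.51 − 28.32) / 28.32 = 1.88 / 28.32 = 6.6384%
CAPM required = R_f + β·MRP = 5.3% + 0.76 × 9.0% = 12.1400%
α = realised − required = 6.6384% − 12.1400% = -5.50%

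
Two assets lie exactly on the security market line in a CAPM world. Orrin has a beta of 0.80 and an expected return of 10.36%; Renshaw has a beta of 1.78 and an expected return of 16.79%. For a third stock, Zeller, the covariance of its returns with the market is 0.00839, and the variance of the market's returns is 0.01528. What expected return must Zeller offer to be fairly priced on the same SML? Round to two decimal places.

MRP = (16.79% − 10.36%) / (1.78 − 0.80) = 6.5612%
R_f = 10.36% − 0.80 × 6.5612% = 5.1110%
β_Zeller = Cov / Var(R_m) = 0.00839 / 0.01528 = 0.5491
E(R_Zeller) = R_f + β × MRP = 5.1110% + 0.5491 × 6.5612% = 8.71%

8.71%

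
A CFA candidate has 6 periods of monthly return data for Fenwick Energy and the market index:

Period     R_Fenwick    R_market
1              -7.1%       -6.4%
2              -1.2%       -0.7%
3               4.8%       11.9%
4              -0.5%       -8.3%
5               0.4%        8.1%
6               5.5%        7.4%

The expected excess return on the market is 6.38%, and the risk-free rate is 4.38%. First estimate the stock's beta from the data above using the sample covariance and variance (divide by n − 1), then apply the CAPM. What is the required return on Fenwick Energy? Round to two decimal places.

7.09%

Mean R_i = (-7.1 − 1.2 + 4.8 − 0.5 + 0.4 + 5.5) / 6 = 0.3167%
Mean R_m = (-6.4 − 0.7 + 11.9 − 8.3 + 8.1 + 7.4) / 6 = 2.0000%
Σ(R_i − R̄_i)(R_m − R̄_m) = 147.6900  ⇒  Cov = 147.6900 / 5 = 29.5380
Σ(R_m − R̄_m)² = 348.3200  ⇒  Var(R_m) = 348.3200 / 5 = 69.6640
β = Cov / Var(R_m) = 29.5380 / 69.6640 = 0.4240
E(R) = R_f + β × MRP = 4.38% + 0.4240 × 6.38% = 7.09%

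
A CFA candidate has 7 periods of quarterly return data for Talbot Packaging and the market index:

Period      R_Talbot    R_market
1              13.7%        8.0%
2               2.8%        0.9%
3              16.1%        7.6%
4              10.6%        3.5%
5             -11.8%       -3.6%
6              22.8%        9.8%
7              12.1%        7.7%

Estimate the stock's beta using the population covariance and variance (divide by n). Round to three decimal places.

Mean R_i = (13.7 + 2.8 + 16.1 + 10.6 − 11.8 + 22.8 + 12.1) / 7 = 9.4714%
Mean R_m = (8.0 + 0.9 + 7.6 + 3.5 − 3.6 + 9.8 + 7.7) / 7 = 4.8429%
Σ(R_i − R̄_i)(R_m − R̄_m) = 309.5886  ⇒  Cov = 309.5886 / 7 = 44.2269
Σ(R_m − R̄_m)² = 138.9371  ⇒  Var(R_m) = 138.9371 / 7 = 19.8482
β = Cov / Var(R_m) = 44.2269 / 19.8482 = 2.2283

2.228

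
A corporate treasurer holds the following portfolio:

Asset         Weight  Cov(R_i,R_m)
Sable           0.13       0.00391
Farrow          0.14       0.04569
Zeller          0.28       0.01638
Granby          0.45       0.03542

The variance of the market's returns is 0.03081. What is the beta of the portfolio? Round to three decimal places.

0.890

β_Sable = 0.00391 / 0.03081 = 0.1269
β_Farrow = 0.04569 / 0.03081 = 1.4830
β_Zeller = 0.01638 / 0.03081 = 0.5316
β_Granby = 0.03542 / 0.03081 = 1.1496
β_P = Σ w_i β_i = 0.13×0.1269 + 0.14×1.4830 + 0.28×0.5316 + 0.45×1.1496 = 0.8903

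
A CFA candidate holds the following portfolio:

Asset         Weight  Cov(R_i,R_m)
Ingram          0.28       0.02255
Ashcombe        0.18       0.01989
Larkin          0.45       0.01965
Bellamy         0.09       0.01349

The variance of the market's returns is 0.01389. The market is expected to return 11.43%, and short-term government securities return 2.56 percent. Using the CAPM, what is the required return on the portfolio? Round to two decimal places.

β_Ingram = 0.02255 / 0.01389 = 1.6235
β_Ashcombe = 0.01989 / 0.01389 = 1.4320
β_Larkin = 0.01965 / 0.01389 = 1.4147
β_Bellamy = 0.01349 / 0.01389 = 0.9712
β_P = Σ w_i β_i = 0.28×1.6235 + 0.18×1.4320 + 0.45×1.4147 + 0.09×0.9712 = 1.4364
MRP = 11.43% − 2.56% = 8.87%
E(R_P) = R_f + β_P × MRP = 2.56% + 1.4364 × 8.87% = 15.30%

15.30%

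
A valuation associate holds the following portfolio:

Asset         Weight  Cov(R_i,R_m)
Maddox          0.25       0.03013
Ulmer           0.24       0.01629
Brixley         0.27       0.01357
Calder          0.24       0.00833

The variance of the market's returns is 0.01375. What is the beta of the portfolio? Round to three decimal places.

β_Maddox = 0.03013 / 0.01375 = 2.1913
β_Ulmer = 0.01629 / 0.01375 = 1.1847
β_Brixley = 0.01357 / 0.01375 = 0.9869
β_Calder = 0.00833 / 0.01375 = 0.6058
β_P = Σ w_i β_i = 0.25×2.1913 + 0.24×1.1847 + 0.27×0.9869 + 0.24×0.6058 = 1.2440

1.244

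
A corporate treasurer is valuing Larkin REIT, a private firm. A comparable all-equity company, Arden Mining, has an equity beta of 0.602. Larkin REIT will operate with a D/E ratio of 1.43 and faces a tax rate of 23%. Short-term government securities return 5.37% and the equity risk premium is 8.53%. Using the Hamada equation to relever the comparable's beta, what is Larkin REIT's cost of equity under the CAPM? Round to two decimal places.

β_L = β_U × [1 + (1 − t)(D/E)] = 0.602 × [1 + (1 − 0.23) × 1.43]
    = 0.602 × [1 + 0.77 × 1.43] = 0.602 × 2.1011 = 1.2649
E(R) = R_f + β_L × MRP = 5.37% + 1.2649 × 8.53% = 16.16%

16.16%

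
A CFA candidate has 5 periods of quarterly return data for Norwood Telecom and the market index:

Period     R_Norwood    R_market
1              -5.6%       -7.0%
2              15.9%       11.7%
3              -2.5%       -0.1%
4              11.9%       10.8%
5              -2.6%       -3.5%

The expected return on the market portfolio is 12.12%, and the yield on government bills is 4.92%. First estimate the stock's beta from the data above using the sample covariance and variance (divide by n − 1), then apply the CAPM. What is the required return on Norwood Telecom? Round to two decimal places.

13.02%

Mean R_i = (-5.6 + 15.9 − 2.5 + 11.9 − 2.6) / 5 = 3.4200%
Mean R_m = (-7.0 + 11.7 − 0.1 + 10.8 − 3.5) / 5 = 2.3800%
Σ(R_i − R̄_i)(R_m − R̄_m) = 322.4020  ⇒  Cov = 322.4020 / 4 = 80.6005
Σ(R_m − R̄_m)² = 286.4680  ⇒  Var(R_m) = 286.4680 / 4 = 71.6170
β = Cov / Var(R_m) = 80.6005 / 71.6170 = 1.1254
MRP = 12.12% − 4.92% = 7.20%
E(R) = R_f + β × MRP = 4.92% + 1.1254 × 7.20% = 13.02%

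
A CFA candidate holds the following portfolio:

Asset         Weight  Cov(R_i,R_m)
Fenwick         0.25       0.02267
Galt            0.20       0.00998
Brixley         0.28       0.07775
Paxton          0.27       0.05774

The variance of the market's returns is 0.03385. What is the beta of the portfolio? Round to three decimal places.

β_Fenwick = 0.02267 / 0.03385 = 0.6697
β_Galt = 0.00998 / 0.03385 = 0.2948
β_Brixley = 0.07775 / 0.03385 = 2.2969
β_Paxton = 0.05774 / 0.03385 = 1.7058
β_P = Σ w_i β_i = 0.25×0.6697 + 0.20×0.2948 + 0.28×2.2969 + 0.27×1.7058 = 1.3301

1.330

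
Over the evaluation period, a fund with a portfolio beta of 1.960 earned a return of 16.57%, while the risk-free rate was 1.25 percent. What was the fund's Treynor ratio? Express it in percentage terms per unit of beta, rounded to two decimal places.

7.82%

Treynor = (R_P − R_f) / β_P = (16.57% − 1.25%) / 1.9600 = 15.32% / 1.9600 = 7.82%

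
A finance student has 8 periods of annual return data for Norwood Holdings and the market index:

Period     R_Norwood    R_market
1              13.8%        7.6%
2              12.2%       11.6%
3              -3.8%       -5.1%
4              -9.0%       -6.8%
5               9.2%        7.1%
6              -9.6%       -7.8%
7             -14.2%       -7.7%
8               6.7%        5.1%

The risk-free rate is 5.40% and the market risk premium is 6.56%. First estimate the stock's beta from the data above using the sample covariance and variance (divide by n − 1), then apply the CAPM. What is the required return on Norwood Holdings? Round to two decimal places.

Mean R_i = (13.8 + 12.2 − 3.8 − 9.0 + 9.2 − 9.6 − 14.2 + 6.7) / 8 = 0.6625%
Mean R_m = (7.6 + 11.6 − 5.1 − 6.8 + 7.1 − 7.8 − 7.7 + 5.1) / 8 = 0.5000%
Σ(R_i − R̄_i)(R_m − R̄_m) = 608.0400  ⇒  Cov = 608.0400 / 7 = 86.8629
Σ(R_m − R̄_m)² = 459.1200  ⇒  Var(R_m) = 459.1200 / 7 = 65.5886
β = Cov / Var(R_m) = 86.8629 / 65.5886 = 1.3244
E(R) = R_f + β × MRP = 5.40% + 1.3244 × 6.56% = 14.09%

14.09%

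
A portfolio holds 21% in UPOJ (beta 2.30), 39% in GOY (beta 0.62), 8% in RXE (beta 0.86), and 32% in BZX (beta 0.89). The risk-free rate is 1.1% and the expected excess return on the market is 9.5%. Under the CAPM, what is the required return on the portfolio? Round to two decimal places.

11.34%

β_P = Σ w_i β_i = 0.21×2.30 + 0.39×0.62 + 0.08×0.86 + 0.32×0.89 = 1.0784
E(R_P) = R_f + β_P × MRP = 1.1% + 1.0784 × 9.5% = 11.34%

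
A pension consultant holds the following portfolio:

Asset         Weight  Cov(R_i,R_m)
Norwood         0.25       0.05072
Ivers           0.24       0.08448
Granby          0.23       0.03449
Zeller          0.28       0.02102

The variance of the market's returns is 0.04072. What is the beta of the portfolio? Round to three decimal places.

β_Norwood = 0.05072 / 0.04072 = 1.2456
β_Ivers = 0.08448 / 0.04072 = 2.0747
β_Granby = 0.03449 / 0.04072 = 0.8470
β_Zeller = 0.02102 / 0.04072 = 0.5162
β_P = Σ w_i β_i = 0.25×1.2456 + 0.24×2.0747 + 0.23×0.8470 + 0.28×0.5162 = 1.1487

1.149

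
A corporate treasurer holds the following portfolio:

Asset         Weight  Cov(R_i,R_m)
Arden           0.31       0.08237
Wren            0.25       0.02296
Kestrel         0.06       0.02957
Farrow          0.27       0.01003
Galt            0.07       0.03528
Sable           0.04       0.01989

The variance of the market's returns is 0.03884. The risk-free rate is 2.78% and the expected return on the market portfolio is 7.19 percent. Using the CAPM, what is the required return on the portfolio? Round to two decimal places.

β_Arden = 0.08237 / 0.03884 = 2.1208
β_Wren = 0.02296 / 0.03884 = 0.5911
β_Kestrel = 0.02957 / 0.03884 = 0.7613
β_Farrow = 0.01003 / 0.03884 = 0.2582
β_Galt = 0.03528 / 0.03884 = 0.9083
β_Sable = 0.01989 / 0.03884 = 0.5121
β_P = Σ w_i β_i = 0.31×2.1208 + 0.25×0.5911 + 0.06×0.7613 + 0.27×0.2582 + 0.07×0.9083 + 0.04×0.5121 = 1.0047
MRP = 7.19% − 2.78% = 4.41%
E(R_P) = R_f + β_P × MRP = 2.78% + 1.0047 × 4.41% = 7.21%

7.21%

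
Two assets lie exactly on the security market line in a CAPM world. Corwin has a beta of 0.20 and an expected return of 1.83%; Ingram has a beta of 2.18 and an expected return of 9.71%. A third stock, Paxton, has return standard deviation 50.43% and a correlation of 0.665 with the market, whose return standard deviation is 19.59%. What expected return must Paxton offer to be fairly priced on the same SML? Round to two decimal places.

7.85%

MRP = (9.71% − 1.83%) / (2.18 − 0.20) = 3.9798%
R_f = 1.83% − 0.20 × 3.9798% = 1.0340%
β_Paxton = ρ·σ_i/σ_m = 0.665 × 50.43 / 19.59 = 1.7119
E(R_Paxton) = R_f + β × MRP = 1.0340% + 1.7119 × 3.9798% = 7.85%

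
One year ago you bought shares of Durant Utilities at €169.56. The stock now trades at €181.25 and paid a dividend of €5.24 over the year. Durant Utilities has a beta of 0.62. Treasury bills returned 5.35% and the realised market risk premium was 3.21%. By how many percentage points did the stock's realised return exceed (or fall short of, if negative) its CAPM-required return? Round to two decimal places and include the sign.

+2.64%

Realised HPR = (P1 + D1 − P0) / P0 = (181.25 + 5.24 − 169.56) / 169.56 = 16.93 / 169.56 = 9.9847%
CAPM required = R_f + β·MRP = 5.35% + 0.62 × 3.21% = 7.3402%
α = realised − required = 9.9847% − 7.3402% = +2.64%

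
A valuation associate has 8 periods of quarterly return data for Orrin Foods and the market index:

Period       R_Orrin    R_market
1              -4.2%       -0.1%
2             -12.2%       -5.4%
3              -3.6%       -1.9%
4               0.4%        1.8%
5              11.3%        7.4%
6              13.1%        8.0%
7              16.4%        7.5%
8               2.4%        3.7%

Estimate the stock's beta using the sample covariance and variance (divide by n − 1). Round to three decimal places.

1.959

Mean R_i = (-4.2 − 12.2 − 3.6 + 0.4 + 11.3 + 13.1 + 16.4 + 2.4) / 8 = 2.9500%
Mean R_m = (-0.1 − 5.4 − 1.9 + 1.8 + 7.4 + 8.0 + 7.5 + 3.7) / 8 = 2.6250%
Σ(R_i − R̄_i)(R_m − R̄_m) = 332.2100  ⇒  Cov = 332.2100 / 7 = 47.4586
Σ(R_m − R̄_m)² = 169.5950  ⇒  Var(R_m) = 169.5950 / 7 = 24.2279
β = Cov / Var(R_m) = 47.4586 / 24.2279 = 1.9588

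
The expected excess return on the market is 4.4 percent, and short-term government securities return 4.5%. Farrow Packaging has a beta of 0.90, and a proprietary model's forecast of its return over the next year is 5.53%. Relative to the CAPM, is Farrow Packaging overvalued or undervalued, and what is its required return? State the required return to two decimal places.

Overvalued; required return 8.46%

Required return = R_f + β·MRP = 4.5% + 0.90 × 4.4% = 8.46%
Forecast 5.53% < required 8.46% → the stock plots below the SML → overvalued.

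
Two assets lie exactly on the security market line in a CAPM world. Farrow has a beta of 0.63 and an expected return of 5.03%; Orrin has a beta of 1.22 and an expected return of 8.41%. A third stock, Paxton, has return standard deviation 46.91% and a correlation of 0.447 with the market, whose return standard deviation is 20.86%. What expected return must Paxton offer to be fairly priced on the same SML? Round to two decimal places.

7.18%

MRP = (8.41% − 5.03%) / (1.22 − 0.63) = 5.7288%
R_f = 5.03% − 0.63 × 5.7288% = 1.4209%
β_Paxton = ρ·σ_i/σ_m = 0.447 × 46.91 / 20.86 = 1.0052
E(R_Paxton) = R_f + β × MRP = 1.4209% + 1.0052 × 5.7288% = 7.18%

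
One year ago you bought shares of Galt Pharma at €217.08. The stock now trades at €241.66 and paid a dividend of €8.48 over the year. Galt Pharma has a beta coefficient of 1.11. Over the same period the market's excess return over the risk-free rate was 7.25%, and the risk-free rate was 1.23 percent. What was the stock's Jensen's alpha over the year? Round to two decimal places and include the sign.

Realised HPR = (P1 + D1 − P0) / P0 = (241.66 + 8.48 − 217.08) / 217.08 = 33.06 / 217.08 = 15.2294%
CAPM required = R_f + β·MRP = 1.23% + 1.11 × 7.25% = 9.2775%
α = realised − required = 15.2294% − 9.2775% = +5.95%

+5.95%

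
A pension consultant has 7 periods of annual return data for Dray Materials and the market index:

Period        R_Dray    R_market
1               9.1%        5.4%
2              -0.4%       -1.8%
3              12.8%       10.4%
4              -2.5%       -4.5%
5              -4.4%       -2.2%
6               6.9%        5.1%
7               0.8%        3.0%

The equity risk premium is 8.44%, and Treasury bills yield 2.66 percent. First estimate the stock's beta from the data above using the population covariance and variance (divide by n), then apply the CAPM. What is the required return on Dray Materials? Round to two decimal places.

Mean R_i = (9.1 − 0.4 + 12.8 − 2.5 − 4.4 + 6.9 + 0.8) / 7 = 3.1857%
Mean R_m = (5.4 − 1.8 + 10.4 − 4.5 − 2.2 + 5.1 + 3.0) / 7 = 2.2000%
Σ(R_i − R̄_i)(R_m − R̄_m) = 192.4400  ⇒  Cov = 192.4400 / 7 = 27.4914
Σ(R_m − R̄_m)² = 166.7800  ⇒  Var(R_m) = 166.7800 / 7 = 23.8257
β = Cov / Var(R_m) = 27.4914 / 23.8257 = 1.1539
E(R) = R_f + β × MRP = 2.66% + 1.1539 × 8.44% = 12.40%

12.40%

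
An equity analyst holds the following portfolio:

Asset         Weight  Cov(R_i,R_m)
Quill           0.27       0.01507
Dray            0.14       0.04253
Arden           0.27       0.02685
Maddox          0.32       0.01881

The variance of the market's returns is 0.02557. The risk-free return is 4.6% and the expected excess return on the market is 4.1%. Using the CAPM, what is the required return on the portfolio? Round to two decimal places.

8.33%

β_Quill = 0.01507 / 0.02557 = 0.5894
β_Dray = 0.04253 / 0.02557 = 1.6633
β_Arden = 0.02685 / 0.02557 = 1.0501
β_Maddox = 0.01881 / 0.02557 = 0.7356
β_P = Σ w_i β_i = 0.27×0.5894 + 0.14×1.6633 + 0.27×1.0501 + 0.32×0.7356 = 0.9109
E(R_P) = R_f + β_P × MRP = 4.6% + 0.9109 × 4.1% = 8.33%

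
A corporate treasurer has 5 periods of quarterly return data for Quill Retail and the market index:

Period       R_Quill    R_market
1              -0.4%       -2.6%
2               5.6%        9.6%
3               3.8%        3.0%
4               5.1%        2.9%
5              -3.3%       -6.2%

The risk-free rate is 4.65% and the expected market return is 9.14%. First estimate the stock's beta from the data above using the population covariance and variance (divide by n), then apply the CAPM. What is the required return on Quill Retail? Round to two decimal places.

Mean R_i = (-0.4 + 5.6 + 3.8 + 5.1 − 3.3) / 5 = 2.1600%
Mean R_m = (-2.6 + 9.6 + 3.0 + 2.9 − 6.2) / 5 = 1.3400%
Σ(R_i − R̄_i)(R_m − R̄_m) = 86.9780  ⇒  Cov = 86.9780 / 5 = 17.3956
Σ(R_m − R̄_m)² = 145.7920  ⇒  Var(R_m) = 145.7920 / 5 = 29.1584
β = Cov / Var(R_m) = 17.3956 / 29.1584 = 0.5966
MRP = 9.14% − 4.65% = 4.49%
E(R) = R_f + β × MRP = 4.65% + 0.5966 × 4.49% = 7.33%

7.33%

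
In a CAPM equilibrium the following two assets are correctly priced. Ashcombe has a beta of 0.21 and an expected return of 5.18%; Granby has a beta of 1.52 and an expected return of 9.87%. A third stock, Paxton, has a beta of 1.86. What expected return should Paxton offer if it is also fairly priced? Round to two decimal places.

11.09%

MRP (SML slope) = (9.87% − 5.18%) / (1.52 − 0.21) = 4.69% / 1.31 = 3.5802%
R_f (intercept) = 5.18% − 0.21 × 3.5802% = 4.4282%
E(R_Paxton) = R_f + β × MRP = 4.4282% + 1.86 × 3.5802% = 11.09%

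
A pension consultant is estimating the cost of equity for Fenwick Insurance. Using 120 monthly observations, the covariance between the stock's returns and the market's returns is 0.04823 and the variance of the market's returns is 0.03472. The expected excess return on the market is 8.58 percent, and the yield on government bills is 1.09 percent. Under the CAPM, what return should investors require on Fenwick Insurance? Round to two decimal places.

13.01%

β = Cov(R_i, R_m) / Var(R_m) = 0.04823 / 0.03472 = 1.3891
E(R) = R_f + β × MRP = 1.09% + 1.3891 × 8.58% = 13.01%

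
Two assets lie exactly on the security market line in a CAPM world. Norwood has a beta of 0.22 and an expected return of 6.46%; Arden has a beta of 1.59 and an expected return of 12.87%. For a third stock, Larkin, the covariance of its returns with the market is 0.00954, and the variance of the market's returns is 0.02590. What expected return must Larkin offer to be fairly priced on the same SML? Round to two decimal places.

MRP = (12.87% − 6.46%) / (1.59 − 0.22) = 4.6788%
R_f = 6.46% − 0.22 × 4.6788% = 5.4307%
β_Larkin = Cov / Var(R_m) = 0.00954 / 0.02590 = 0.3683
E(R_Larkin) = R_f + β × MRP = 5.4307% + 0.3683 × 4.6788% = 7.15%

7.15%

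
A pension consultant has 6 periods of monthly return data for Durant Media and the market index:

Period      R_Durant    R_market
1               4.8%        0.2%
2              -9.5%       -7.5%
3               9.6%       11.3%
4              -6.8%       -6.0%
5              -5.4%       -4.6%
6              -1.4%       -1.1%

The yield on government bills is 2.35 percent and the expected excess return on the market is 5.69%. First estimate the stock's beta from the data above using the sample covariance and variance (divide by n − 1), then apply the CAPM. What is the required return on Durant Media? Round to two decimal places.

Mean R_i = (4.8 − 9.5 + 9.6 − 6.8 − 5.4 − 1.4) / 6 = -1.4500%
Mean R_m = (0.2 − 7.5 + 11.3 − 6.0 − 4.6 − 1.1) / 6 = -1.2833%
Σ(R_i − R̄_i)(R_m − R̄_m) = 236.7050  ⇒  Cov = 236.7050 / 5 = 47.3410
Σ(R_m − R̄_m)² = 232.4683  ⇒  Var(R_m) = 232.4683 / 5 = 46.4937
β = Cov / Var(R_m) = 47.3410 / 46.4937 = 1.0182
E(R) = R_f + β × MRP = 2.35% + 1.0182 × 5.69% = 8.14%

8.14%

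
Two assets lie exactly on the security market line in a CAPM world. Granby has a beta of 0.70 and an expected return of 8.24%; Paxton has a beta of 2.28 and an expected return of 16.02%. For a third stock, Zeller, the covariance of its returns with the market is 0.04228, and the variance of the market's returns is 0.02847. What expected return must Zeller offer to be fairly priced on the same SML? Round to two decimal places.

12.11%

MRP = (16.02% − 8.24%) / (2.28 − 0.70) = 4.9241%
R_f = 8.24% − 0.70 × 4.9241% = 4.7931%
β_Zeller = Cov / Var(R_m) = 0.04228 / 0.02847 = 1.4851
E(R_Zeller) = R_f + β × MRP = 4.7931% + 1.4851 × 4.9241% = 12.11%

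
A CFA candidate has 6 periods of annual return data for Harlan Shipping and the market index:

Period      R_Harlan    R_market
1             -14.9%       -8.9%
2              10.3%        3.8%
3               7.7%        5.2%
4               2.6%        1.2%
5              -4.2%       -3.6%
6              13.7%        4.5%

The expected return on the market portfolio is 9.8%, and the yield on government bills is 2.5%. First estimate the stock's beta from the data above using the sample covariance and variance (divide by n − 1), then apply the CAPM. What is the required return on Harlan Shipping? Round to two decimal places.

Mean R_i = (-14.9 + 10.3 + 7.7 + 2.6 − 4.2 + 13.7) / 6 = 2.5333%
Mean R_m = (-8.9 + 3.8 + 5.2 + 1.2 − 3.6 + 4.5) / 6 = 0.3667%
Σ(R_i − R̄_i)(R_m − R̄_m) = 286.1067  ⇒  Cov = 286.1067 / 5 = 57.2213
Σ(R_m − R̄_m)² = 154.5333  ⇒  Var(R_m) = 154.5333 / 5 = 30.9067
β = Cov / Var(R_m) = 57.2213 / 30.9067 = 1.8514
MRP = 9.8% − 2.5% = 7.30%
E(R) = R_f + β × MRP = 2.5% + 1.8514 × 7.3% = 16.02%

16.02%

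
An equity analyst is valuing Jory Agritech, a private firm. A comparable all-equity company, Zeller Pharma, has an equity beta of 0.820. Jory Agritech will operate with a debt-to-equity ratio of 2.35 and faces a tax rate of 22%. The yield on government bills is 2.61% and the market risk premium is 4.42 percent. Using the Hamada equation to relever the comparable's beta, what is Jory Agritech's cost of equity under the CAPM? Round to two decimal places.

β_L = β_U × [1 + (1 − t)(D/E)] = 0.820 × [1 + (1 − 0.22) × 2.35]
    = 0.820 × [1 + 0.78 × 2.35] = 0.820 × 2.8330 = 2.3231
E(R) = R_f + β_L × MRP = 2.61% + 2.3231 × 4.42% = 12.88%

12.88%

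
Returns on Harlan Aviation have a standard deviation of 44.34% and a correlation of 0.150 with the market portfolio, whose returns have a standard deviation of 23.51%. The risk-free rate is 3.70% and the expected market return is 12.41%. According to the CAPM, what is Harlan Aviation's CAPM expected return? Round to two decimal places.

β = ρ × σ_i / σ_m = 0.150 × 44.34% / 23.51% = 0.2829
MRP = 12.41% − 3.70% = 8.71%
E(R) = 3.70% + 0.2829 × 8.71% = 6.16%

6.16%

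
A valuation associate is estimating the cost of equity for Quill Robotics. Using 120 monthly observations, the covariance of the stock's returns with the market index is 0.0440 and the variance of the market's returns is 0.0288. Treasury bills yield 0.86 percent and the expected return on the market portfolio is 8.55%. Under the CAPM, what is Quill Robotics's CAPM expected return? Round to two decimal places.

12.61%

β = Cov(R_i, R_m) / Var(R_m) = 0.0440 / 0.0288 = 1.5278
MRP = 8.55% − 0.86% = 7.69%
E(R) = R_f + β × MRP = 0.86% + 1.5278 × 7.69% = 12.61%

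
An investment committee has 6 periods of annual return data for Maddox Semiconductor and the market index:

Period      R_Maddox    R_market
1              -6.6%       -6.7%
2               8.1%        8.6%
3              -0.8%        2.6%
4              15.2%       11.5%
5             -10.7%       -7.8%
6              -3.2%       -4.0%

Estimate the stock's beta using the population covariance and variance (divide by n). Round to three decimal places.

Mean R_i = (-6.6 + 8.1 − 0.8 + 15.2 − 10.7 − 3.2) / 6 = 0.3333%
Mean R_m = (-6.7 + 8.6 + 2.6 + 11.5 − 7.8 − 4.0) / 6 = 0.7000%
Σ(R_i − R̄_i)(R_m − R̄_m) = 381.4600  ⇒  Cov = 381.4600 / 6 = 63.5767
Σ(R_m − R̄_m)² = 331.7600  ⇒  Var(R_m) = 331.7600 / 6 = 55.2933
β = Cov / Var(R_m) = 63.5767 / 55.2933 = 1.1498

1.150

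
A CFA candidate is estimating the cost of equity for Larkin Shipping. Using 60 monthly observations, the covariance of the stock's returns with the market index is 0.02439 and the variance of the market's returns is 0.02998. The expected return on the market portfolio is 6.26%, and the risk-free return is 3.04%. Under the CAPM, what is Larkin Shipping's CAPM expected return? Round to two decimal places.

β = Cov(R_i, R_m) / Var(R_m) = 0.02439 / 0.02998 = 0.8135
MRP = 6.26% − 3.04% = 3.22%
E(R) = R_f + β × MRP = 3.04% + 0.8135 × 3.22% = 5.66%

5.66%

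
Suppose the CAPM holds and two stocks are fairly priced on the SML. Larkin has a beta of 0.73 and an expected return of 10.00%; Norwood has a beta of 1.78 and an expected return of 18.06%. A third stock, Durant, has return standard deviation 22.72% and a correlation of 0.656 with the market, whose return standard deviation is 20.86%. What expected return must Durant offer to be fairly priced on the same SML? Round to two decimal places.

MRP = (18.06% − 10.00%) / (1.78 − 0.73) = 7.6762%
R_f = 10.00% − 0.73 × 7.6762% = 4.3964%
β_Durant = ρ·σ_i/σ_m = 0.656 × 22.72 / 20.86 = 0.7145
E(R_Durant) = R_f + β × MRP = 4.3964% + 0.7145 × 7.6762% = 9.88%

9.88%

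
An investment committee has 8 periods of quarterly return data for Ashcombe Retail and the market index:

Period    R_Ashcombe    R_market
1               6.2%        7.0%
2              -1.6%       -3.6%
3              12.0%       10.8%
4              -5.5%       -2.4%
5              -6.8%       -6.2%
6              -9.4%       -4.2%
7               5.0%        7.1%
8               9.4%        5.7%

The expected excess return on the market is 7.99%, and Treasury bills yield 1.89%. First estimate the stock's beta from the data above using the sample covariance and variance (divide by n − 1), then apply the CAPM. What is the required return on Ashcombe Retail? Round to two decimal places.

Mean R_i = (6.2 − 1.6 + 12.0 − 5.5 − 6.8 − 9.4 + 5.0 + 9.4) / 8 = 1.1625%
Mean R_m = (7.0 − 3.6 + 10.8 − 2.4 − 6.2 − 4.2 + 7.1 + 5.7) / 8 = 1.7750%
Σ(R_i − R̄_i)(R_m − R̄_m) = 346.1725  ⇒  Cov = 346.1725 / 7 = 49.4532
Σ(R_m − R̄_m)² = 298.1350  ⇒  Var(R_m) = 298.1350 / 7 = 42.5907
β = Cov / Var(R_m) = 49.4532 / 42.5907 = 1.1611
E(R) = R_f + β × MRP = 1.89% + 1.1611 × 7.99% = 11.17%

11.17%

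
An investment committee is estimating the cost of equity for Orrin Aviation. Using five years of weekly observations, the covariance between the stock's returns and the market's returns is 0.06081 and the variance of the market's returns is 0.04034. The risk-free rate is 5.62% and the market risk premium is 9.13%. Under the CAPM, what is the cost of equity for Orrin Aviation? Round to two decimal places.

β = Cov(R_i, R_m) / Var(R_m) = 0.06081 / 0.04034 = 1.5074
E(R) = R_f + β × MRP = 5.62% + 1.5074 × 9.13% = 19.38%

19.38%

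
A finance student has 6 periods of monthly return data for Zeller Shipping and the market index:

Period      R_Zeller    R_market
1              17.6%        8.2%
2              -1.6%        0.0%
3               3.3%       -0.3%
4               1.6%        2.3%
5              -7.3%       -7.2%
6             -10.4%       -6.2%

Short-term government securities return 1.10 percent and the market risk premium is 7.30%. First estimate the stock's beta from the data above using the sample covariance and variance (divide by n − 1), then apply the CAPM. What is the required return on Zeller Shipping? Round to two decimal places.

13.14%

Mean R_i = (17.6 − 1.6 + 3.3 + 1.6 − 7.3 − 10.4) / 6 = 0.5333%
Mean R_m = (8.2 + 0.0 − 0.3 + 2.3 − 7.2 − 6.2) / 6 = -0.5333%
Σ(R_i − R̄_i)(R_m − R̄_m) = 265.7567  ⇒  Cov = 265.7567 / 5 = 53.1513
Σ(R_m − R̄_m)² = 161.1933  ⇒  Var(R_m) = 161.1933 / 5 = 32.2387
β = Cov / Var(R_m) = 53.1513 / 32.2387 = 1.6487
E(R) = R_f + β × MRP = 1.10% + 1.6487 × 7.30% = 13.14%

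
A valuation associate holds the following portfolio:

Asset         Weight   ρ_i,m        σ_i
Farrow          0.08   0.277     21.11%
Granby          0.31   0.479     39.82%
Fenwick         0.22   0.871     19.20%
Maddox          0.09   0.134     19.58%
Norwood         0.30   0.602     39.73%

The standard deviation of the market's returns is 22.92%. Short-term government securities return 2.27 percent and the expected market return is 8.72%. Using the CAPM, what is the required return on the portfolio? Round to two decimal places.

7.19%

β_Farrow = 0.277 × 21.11% / 22.92% = 0.2551
β_Granby = 0.479 × 39.82% / 22.92% = 0.8322
β_Fenwick = 0.871 × 19.20% / 22.92% = 0.7296
β_Maddox = 0.134 × 19.58% / 22.92% = 0.1145
β_Norwood = 0.602 × 39.73% / 22.92% = 1.0435
β_P = Σ w_i β_i = 0.08×0.2551 + 0.31×0.8322 + 0.22×0.7296 + 0.09×0.1145 + 0.30×1.0435 = 0.7623
MRP = 8.72% − 2.27% = 6.45%
E(R_P) = R_f + β_P × MRP = 2.27% + 0.7623 × 6.45% = 7.19%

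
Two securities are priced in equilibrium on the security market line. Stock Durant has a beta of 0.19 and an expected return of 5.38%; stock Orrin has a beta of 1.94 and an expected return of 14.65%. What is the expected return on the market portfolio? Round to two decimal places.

Both satisfy E(R) = R_f + β·MRP, so the slope of the SML is
MRP = (14.65% − 5.38%) / (1.94 − 0.19) = 9.27% / 1.75 = 5.2971%
R_f = E(R_Durant) − β_Durant·MRP = 5.38% − 0.19 × 5.2971% = 4.3736%
E(R_m) = R_f + MRP = 4.3736% + 5.2971% = 9.67%

9.67%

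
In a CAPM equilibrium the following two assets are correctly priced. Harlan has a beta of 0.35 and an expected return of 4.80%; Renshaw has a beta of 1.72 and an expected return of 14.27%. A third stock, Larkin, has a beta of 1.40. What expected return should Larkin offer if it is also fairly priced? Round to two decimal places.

12.06%

MRP (SML slope) = (14.27% − 4.80%) / (1.72 − 0.35) = 9.47% / 1.37 = 6.9124%
R_f (intercept) = 4.80% − 0.35 × 6.9124% = 2.3807%
E(R_Larkin) = R_f + β × MRP = 2.3807% + 1.40 × 6.9124% = 12.06%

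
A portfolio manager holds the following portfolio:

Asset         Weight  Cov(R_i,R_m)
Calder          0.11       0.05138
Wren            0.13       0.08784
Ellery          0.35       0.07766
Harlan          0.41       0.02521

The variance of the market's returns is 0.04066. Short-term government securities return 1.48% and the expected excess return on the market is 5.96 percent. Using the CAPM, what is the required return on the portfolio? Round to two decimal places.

β_Calder = 0.05138 / 0.04066 = 1.2636
β_Wren = 0.08784 / 0.04066 = 2.1604
β_Ellery = 0.07766 / 0.04066 = 1.9100
β_Harlan = 0.02521 / 0.04066 = 0.6200
β_P = Σ w_i β_i = 0.11×1.2636 + 0.13×2.1604 + 0.35×1.9100 + 0.41×0.6200 = 1.3425
E(R_P) = R_f + β_P × MRP = 1.48% + 1.3425 × 5.96% = 9.48%

9.48%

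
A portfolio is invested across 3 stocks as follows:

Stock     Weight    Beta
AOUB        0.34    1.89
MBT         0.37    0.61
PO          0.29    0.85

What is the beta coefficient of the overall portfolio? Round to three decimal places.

1.115

β_P = Σ w_i β_i = 0.34×1.89 + 0.37×0.61 + 0.29×0.85 = 1.1148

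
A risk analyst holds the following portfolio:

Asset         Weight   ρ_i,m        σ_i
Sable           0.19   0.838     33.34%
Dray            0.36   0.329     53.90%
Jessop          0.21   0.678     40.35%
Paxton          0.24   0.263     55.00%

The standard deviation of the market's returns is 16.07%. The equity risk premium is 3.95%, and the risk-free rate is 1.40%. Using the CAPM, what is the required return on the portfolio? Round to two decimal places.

β_Sable = 0.838 × 33.34% / 16.07% = 1.7386
β_Dray = 0.329 × 53.90% / 16.07% = 1.1035
β_Jessop = 0.678 × 40.35% / 16.07% = 1.7024
β_Paxton = 0.263 × 55.00% / 16.07% = 0.9001
β_P = Σ w_i β_i = 0.19×1.7386 + 0.36×1.1035 + 0.21×1.7024 + 0.24×0.9001 = 1.3011
E(R_P) = R_f + β_P × MRP = 1.40% + 1.3011 × 3.95% = 6.54%

6.54%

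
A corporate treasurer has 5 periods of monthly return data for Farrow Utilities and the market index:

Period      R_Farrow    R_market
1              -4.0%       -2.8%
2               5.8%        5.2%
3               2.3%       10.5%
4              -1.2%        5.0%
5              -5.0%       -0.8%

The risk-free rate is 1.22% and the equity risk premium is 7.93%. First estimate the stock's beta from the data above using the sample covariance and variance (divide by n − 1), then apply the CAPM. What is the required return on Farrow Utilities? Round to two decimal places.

Mean R_i = (-4.0 + 5.8 + 2.3 − 1.2 − 5.0) / 5 = -0.4200%
Mean R_m = (-2.8 + 5.2 + 10.5 + 5.0 − 0.8) / 5 = 3.4200%
Σ(R_i − R̄_i)(R_m − R̄_m) = 70.6920  ⇒  Cov = 70.6920 / 4 = 17.6730
Σ(R_m − R̄_m)² = 112.2880  ⇒  Var(R_m) = 112.2880 / 4 = 28.0720
β = Cov / Var(R_m) = 17.6730 / 28.0720 = 0.6296
E(R) = R_f + β × MRP = 1.22% + 0.6296 × 7.93% = 6.21%

6.21%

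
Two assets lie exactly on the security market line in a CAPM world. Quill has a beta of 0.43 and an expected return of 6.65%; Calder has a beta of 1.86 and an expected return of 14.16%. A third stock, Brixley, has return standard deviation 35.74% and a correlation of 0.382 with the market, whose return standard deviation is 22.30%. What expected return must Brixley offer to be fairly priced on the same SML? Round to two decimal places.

7.61%

MRP = (14.16% − 6.65%) / (1.86 − 0.43) = 5.2517%
R_f = 6.65% − 0.43 × 5.2517% = 4.3918%
β_Brixley = ρ·σ_i/σ_m = 0.382 × 35.74 / 22.30 = 0.6122
E(R_Brixley) = R_f + β × MRP = 4.3918% + 0.6122 × 5.2517% = 7.61%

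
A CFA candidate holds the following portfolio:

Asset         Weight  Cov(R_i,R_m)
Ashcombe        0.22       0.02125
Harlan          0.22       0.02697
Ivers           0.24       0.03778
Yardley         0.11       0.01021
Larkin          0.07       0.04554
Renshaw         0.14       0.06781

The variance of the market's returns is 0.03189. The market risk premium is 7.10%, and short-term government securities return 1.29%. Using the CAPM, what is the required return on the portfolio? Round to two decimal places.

8.74%

β_Ashcombe = 0.02125 / 0.03189 = 0.6664
β_Harlan = 0.02697 / 0.03189 = 0.8457
β_Ivers = 0.03778 / 0.03189 = 1.1847
β_Yardley = 0.01021 / 0.03189 = 0.3202
β_Larkin = 0.04554 / 0.03189 = 1.4280
β_Renshaw = 0.06781 / 0.03189 = 2.1264
β_P = Σ w_i β_i = 0.22×0.6664 + 0.22×0.8457 + 0.24×1.1847 + 0.11×0.3202 + 0.07×1.4280 + 0.14×2.1264 = 1.0499
E(R_P) = R_f + β_P × MRP = 1.29% + 1.0499 × 7.10% = 8.74%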